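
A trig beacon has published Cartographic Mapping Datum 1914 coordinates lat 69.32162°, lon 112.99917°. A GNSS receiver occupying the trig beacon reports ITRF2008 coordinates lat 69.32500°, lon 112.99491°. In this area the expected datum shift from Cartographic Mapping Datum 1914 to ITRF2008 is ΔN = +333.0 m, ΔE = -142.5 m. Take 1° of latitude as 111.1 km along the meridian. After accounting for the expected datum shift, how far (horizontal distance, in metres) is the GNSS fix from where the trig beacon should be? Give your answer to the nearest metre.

Observed coordinate differences: Δφ = +0.00338°, Δλ = -0.00426°.
Converting to metres (1° lat = 111100 m, cos φ = 0.353122): observed ΔN = 375.5 m, observed ΔE = -167.1 m.
Subtracting the expected shift leaves a residual of 375.5 − (333.0) = 42.5 m north and -167.1 − (-142.5) = -24.6 m east.
Residual distance = √(42.5² + (-24.6)²) = 49.1 m.

49 m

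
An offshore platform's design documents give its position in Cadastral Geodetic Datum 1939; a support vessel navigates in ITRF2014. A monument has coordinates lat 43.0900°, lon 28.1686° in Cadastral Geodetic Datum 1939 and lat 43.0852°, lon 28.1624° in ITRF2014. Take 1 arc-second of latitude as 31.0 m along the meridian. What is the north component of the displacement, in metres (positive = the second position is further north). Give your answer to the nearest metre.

ΔN = -536 m

Δφ = 43.0852° − 43.0900° = -0.0048°; Δλ = 28.1624° − 28.1686° = -0.0062°.
1° of latitude = 3600 × 31.00 = 111600 m.
ΔN = Δφ × 111600 = -535.7 m; ΔE = Δλ × 111600 × cos(43.0900°) = -0.0062 × 111600 × 0.730282 = -505.3 m.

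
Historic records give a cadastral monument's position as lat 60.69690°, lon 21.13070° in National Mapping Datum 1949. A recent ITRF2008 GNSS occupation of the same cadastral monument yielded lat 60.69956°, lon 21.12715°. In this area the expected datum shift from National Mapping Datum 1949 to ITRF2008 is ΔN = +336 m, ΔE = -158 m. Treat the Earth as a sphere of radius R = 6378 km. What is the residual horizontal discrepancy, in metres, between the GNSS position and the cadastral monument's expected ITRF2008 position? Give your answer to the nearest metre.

Observed coordinate differences: Δφ = +0.00266°, Δλ = -0.00355°.
Converting to metres (1° lat = 111317 m, cos φ = 0.489430): observed ΔN = 296.1 m, observed ΔE = -193.4 m.
Subtracting the expected shift leaves a residual of 296.1 − (336) = -39.9 m north and -193.4 − (-158) = -35.4 m east.
Residual distance = √((-39.9)² + (-35.4)²) = 53.3 m.

53 m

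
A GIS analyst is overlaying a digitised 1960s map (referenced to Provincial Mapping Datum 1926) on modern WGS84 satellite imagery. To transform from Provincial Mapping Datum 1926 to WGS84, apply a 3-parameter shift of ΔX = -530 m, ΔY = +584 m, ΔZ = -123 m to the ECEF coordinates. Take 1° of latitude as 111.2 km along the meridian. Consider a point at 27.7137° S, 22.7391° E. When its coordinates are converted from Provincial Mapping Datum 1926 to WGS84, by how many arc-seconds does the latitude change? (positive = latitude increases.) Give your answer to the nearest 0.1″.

sin φ = -0.465054, cos φ = 0.885282, sin λ = 0.386536, cos λ = 0.922275.
North component: ΔN = −sin φ cos λ·ΔX − sin φ sin λ·ΔY + cos φ·ΔZ = −(-0.465054)(0.922275)(-530) − (-0.465054)(0.386536)(584) + (0.885282)(-123) = -231.23 m.
1° of latitude spans 111200 m, so Δφ = -231.23 / 111200 × 3600 = -7.486″.

Δφ = -7.5″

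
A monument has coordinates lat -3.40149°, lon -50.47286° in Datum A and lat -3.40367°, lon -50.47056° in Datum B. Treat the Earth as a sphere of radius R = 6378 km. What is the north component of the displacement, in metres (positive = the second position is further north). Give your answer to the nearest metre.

Δφ = -3.40367° − -3.40149° = -0.00218°; Δλ = -50.47056° − -50.47286° = +0.00230°.
1° along a meridian = πR/180 = 111317 m.
ΔN = Δφ × 111317 = -242.7 m; ΔE = Δλ × 111317 × cos(-3.40149°) = +0.00230 × 111317 × 0.998238 = 255.6 m.

ΔN = -243 m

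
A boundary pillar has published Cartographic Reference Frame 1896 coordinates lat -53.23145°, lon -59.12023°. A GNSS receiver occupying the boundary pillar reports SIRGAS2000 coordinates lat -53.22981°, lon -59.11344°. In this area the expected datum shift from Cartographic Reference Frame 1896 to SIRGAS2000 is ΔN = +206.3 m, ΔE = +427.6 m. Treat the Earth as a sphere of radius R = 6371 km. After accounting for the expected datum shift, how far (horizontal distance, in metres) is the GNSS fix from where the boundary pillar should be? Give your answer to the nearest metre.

34 m

Observed coordinate differences: Δφ = +0.00164°, Δλ = +0.00679°.
Converting to metres (1° lat = 111195 m, cos φ = 0.598584): observed ΔN = 182.4 m, observed ΔE = 451.9 m.
Subtracting the expected shift leaves a residual of 182.4 − (206.3) = -23.9 m north and 451.9 − (427.6) = 24.3 m east.
Residual distance = √((-23.9)² + 24.3²) = 34.1 m.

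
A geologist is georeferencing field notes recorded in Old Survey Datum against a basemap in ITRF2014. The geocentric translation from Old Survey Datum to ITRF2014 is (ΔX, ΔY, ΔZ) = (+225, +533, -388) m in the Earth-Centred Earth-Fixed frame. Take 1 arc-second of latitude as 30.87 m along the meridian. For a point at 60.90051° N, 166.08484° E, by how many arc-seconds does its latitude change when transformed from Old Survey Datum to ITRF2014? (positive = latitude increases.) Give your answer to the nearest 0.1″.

sin φ = 0.873777, cos φ = 0.486328, sin λ = 0.240485, cos λ = -0.970653.
North component: ΔN = −sin φ cos λ·ΔX − sin φ sin λ·ΔY + cos φ·ΔZ = −(0.873777)(-0.970653)(225) − (0.873777)(0.240485)(533) + (0.486328)(-388) = -109.86 m.
1° of latitude spans 3600 × 30.87 = 111132 m, so Δφ = -109.86 / 111132 × 3600 = -3.559″.

Δφ = -3.6″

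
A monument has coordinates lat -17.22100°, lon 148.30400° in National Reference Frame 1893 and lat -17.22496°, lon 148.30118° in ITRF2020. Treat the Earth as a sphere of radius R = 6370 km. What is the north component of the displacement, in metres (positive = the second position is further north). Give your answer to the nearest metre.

Δφ = -17.22496° − -17.22100° = -0.00396°; Δλ = 148.30118° − 148.30400° = -0.00282°.
1° along a meridian = πR/180 = 111177 m.
ΔN = Δφ × 111177 = -440.3 m; ΔE = Δλ × 111177 × cos(-17.22100°) = -0.00282 × 111177 × 0.955170 = -299.5 m.

ΔN = -440 m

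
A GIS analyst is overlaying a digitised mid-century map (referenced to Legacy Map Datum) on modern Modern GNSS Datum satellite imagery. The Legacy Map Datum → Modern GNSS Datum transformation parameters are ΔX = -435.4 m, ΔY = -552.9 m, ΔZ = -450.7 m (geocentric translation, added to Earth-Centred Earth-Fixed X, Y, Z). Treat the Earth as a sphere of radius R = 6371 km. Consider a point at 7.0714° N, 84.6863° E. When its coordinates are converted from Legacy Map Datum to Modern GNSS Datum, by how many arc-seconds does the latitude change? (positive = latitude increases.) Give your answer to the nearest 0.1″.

Δφ = -12.1″

sin φ = 0.123106, cos φ = 0.992394, sin λ = 0.995703, cos λ = 0.092609.
North component: ΔN = −sin φ cos λ·ΔX − sin φ sin λ·ΔY + cos φ·ΔZ = −(0.123106)(0.092609)(-435.4) − (0.123106)(0.995703)(-552.9) + (0.992394)(-450.7) = -374.54 m.
1° of latitude spans πR/180 = 111195 m, so Δφ = -374.54 / 111195 × 3600 = -12.126″.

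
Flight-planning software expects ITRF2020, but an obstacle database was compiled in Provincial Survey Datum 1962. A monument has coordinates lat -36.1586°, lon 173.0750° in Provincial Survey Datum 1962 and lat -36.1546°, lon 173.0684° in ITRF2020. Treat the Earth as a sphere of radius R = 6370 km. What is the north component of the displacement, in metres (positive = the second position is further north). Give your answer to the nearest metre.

Δφ = -36.1546° − -36.1586° = +0.0040°; Δλ = 173.0684° − 173.0750° = -0.0066°.
1° along a meridian = πR/180 = 111177 m.
ΔN = Δφ × 111177 = 444.7 m; ΔE = Δλ × 111177 × cos(-36.1586°) = -0.0066 × 111177 × 0.807387 = -592.4 m.

ΔN = 445 m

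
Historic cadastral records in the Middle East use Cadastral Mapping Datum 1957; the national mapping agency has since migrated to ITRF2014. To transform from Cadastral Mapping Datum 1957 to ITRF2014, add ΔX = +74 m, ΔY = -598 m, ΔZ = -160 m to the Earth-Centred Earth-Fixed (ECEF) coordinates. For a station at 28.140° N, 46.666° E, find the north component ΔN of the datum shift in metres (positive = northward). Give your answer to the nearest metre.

At φ = 28.140°, λ = 46.666°: sin φ = 0.471628, cos φ = 0.881798, sin λ = 0.727366, cos λ = 0.686250.
ΔN = −sin φ cos λ·ΔX − sin φ sin λ·ΔY + cos φ·ΔZ = −(0.471628)(0.686250)(74) − (0.471628)(0.727366)(-598) + (0.881798)(-160) = 40.10 m.

ΔN = 40 m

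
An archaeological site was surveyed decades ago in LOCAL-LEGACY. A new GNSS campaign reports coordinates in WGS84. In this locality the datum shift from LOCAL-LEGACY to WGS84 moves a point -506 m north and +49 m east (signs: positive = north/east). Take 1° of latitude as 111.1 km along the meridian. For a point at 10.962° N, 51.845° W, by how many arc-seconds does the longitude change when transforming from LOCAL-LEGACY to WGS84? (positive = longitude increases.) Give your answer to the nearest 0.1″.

Δλ = 1.6″

At latitude 10.962°, cos φ = 0.981754.
1° of longitude at this latitude = 111.1 × cos φ = 109.07 km, so Δλ = 49.0 / 109072.8 = 0.0004492° = 1.617″.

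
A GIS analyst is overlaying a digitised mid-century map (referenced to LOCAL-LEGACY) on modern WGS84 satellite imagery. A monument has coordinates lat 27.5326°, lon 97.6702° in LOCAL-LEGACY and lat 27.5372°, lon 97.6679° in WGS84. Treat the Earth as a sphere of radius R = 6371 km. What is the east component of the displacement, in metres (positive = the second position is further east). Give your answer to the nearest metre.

ΔE = -227 m

Δφ = 27.5372° − 27.5326° = +0.0046°; Δλ = 97.6679° − 97.6702° = -0.0023°.
1° along a meridian = πR/180 = 111195 m.
ΔN = Δφ × 111195 = 511.5 m; ΔE = Δλ × 111195 × cos(27.5326°) = -0.0023 × 111195 × 0.886748 = -226.8 m.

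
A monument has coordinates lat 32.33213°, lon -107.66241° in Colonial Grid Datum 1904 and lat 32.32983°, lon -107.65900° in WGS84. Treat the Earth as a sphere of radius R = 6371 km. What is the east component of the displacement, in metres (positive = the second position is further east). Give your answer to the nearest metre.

ΔE = 320 m

Δφ = 32.32983° − 32.33213° = -0.00230°; Δλ = -107.65900° − -107.66241° = +0.00341°.
1° along a meridian = πR/180 = 111195 m.
ΔN = Δφ × 111195 = -255.7 m; ΔE = Δλ × 111195 × cos(32.33213°) = +0.00341 × 111195 × 0.844962 = 320.4 m.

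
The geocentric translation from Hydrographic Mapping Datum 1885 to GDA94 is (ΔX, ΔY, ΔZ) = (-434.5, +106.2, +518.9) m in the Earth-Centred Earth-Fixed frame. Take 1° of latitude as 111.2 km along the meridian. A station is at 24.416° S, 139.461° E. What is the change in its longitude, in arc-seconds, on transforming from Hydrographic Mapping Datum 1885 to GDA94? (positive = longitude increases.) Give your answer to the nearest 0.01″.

sin φ = -0.413359, cos φ = 0.910568, sin λ = 0.649965, cos λ = -0.759964.
East component: ΔE = −sin λ·ΔX + cos λ·ΔY = −(0.649965)(-434.5) + (-0.759964)(106.2) = 201.70 m.
1° of latitude spans 111200 m; at latitude φ, 1° of longitude spans that × cos φ = 101255.2 m, so Δλ = 201.70 / 101255.2 × 3600 = 7.171″.

Δλ = 7.17″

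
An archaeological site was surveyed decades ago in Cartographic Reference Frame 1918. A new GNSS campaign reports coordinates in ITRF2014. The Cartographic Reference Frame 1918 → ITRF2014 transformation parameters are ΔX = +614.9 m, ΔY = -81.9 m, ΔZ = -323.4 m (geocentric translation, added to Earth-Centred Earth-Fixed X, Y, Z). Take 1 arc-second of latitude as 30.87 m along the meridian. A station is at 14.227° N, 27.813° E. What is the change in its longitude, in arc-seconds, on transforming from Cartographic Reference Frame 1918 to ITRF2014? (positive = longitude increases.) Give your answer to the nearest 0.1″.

Δλ = -12.0″

sin φ = 0.245764, cos φ = 0.969330, sin λ = 0.466587, cos λ = 0.884475.
East component: ΔE = −sin λ·ΔX + cos λ·ΔY = −(0.466587)(614.9) + (0.884475)(-81.9) = -359.34 m.
1° of latitude spans 3600 × 30.87 = 111132 m; at latitude φ, 1° of longitude spans that × cos φ = 107723.5 m, so Δλ = -359.34 / 107723.5 × 3600 = -12.009″.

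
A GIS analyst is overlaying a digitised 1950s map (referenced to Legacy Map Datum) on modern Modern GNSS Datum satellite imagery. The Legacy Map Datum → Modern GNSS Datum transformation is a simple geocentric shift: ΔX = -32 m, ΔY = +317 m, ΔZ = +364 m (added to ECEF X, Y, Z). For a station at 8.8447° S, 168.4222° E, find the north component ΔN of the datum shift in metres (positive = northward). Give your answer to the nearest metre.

The local north axis is (−sin φ cos λ, −sin φ sin λ, cos φ), giving ΔN = 4.820 + 9.782 + 359.672 = 374.27 m.

ΔN = 374 m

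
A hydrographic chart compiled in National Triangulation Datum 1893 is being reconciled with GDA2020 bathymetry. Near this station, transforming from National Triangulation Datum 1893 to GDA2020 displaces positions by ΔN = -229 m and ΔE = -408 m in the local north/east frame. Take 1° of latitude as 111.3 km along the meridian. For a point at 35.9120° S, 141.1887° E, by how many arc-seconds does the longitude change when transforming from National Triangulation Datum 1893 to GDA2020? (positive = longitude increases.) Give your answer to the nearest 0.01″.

Δλ = -16.29″

At latitude -35.9120°, cos φ = 0.809919.
1° of longitude at this latitude = 111.3 × cos φ = 90.14 km, so Δλ = -408.0 / 90144.0 = -0.0045261° = -16.294″.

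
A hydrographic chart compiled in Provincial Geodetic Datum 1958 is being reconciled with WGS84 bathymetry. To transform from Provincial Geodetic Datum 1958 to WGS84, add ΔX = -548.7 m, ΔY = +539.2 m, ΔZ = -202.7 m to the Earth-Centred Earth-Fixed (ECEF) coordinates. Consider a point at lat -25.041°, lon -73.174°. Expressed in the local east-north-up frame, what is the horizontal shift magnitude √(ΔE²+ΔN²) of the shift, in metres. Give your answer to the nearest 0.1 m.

The local east axis at (φ, λ) is (−sin λ, cos λ, 0), so ΔE = −sin(-73.174°)·(-548.7) + cos(-73.174°)·539.2 = -369.13 m.
The local north axis is (−sin φ cos λ, −sin φ sin λ, cos φ), giving ΔN = -67.227 − 218.455 − 183.647 = -469.33 m.
Horizontal magnitude = √(ΔE² + ΔN²) = √((-369.13)² + (-469.33)²) = 597.10 m.

597.1 m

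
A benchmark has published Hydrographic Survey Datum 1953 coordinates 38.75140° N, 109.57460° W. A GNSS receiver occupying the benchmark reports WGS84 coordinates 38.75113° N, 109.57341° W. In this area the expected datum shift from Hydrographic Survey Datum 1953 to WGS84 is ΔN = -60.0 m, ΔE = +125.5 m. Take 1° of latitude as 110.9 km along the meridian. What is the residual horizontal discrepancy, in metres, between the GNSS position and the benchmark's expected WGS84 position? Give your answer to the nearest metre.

38 m

Observed coordinate differences: Δφ = -0.00027°, Δλ = +0.00119°.
Converting to metres (1° lat = 110900 m, cos φ = 0.779869): observed ΔN = -29.9 m, observed ΔE = 102.9 m.
Subtracting the expected shift leaves a residual of -29.9 − (-60.0) = 30.1 m north and 102.9 − (125.5) = -22.6 m east.
Residual distance = √(30.1² + (-22.6)²) = 37.6 m.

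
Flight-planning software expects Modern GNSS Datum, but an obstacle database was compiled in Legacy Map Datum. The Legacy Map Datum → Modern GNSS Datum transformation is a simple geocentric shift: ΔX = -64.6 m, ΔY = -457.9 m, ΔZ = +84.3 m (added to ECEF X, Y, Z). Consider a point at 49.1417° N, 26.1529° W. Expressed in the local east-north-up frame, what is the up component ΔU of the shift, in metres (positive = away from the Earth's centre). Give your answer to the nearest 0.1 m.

The local up (radial) axis is (cos φ cos λ, cos φ sin λ, sin φ), giving ΔU = -37.934 + 132.034 + 63.759 = 157.86 m.

ΔU = 157.9 m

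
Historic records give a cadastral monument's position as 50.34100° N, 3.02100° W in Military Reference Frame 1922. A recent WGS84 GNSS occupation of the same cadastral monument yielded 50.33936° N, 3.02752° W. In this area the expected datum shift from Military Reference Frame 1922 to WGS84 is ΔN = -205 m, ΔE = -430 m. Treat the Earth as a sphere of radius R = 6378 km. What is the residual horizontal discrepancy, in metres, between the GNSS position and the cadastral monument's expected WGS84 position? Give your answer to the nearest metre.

Observed coordinate differences: Δφ = -0.00164°, Δλ = -0.00652°.
Converting to metres (1° lat = 111317 m, cos φ = 0.638217): observed ΔN = -182.6 m, observed ΔE = -463.2 m.
Subtracting the expected shift leaves a residual of -182.6 − (-205) = 22.4 m north and -463.2 − (-430) = -33.2 m east.
Residual distance = √(22.4² + (-33.2)²) = 40.1 m.

40 m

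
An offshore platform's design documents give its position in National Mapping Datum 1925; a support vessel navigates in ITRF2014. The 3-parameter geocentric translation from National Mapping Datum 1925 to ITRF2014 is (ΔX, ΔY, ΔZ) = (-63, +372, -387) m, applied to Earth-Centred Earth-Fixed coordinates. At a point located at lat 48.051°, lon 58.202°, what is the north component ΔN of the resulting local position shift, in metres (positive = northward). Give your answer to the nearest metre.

ΔN = -469 m

At φ = 48.051°, λ = 58.202°: sin φ = 0.743740, cos φ = 0.668469, sin λ = 0.849911, cos λ = 0.526926.
ΔN = −sin φ cos λ·ΔX − sin φ sin λ·ΔY + cos φ·ΔZ = −(0.743740)(0.526926)(-63) − (0.743740)(0.849911)(372) + (0.668469)(-387) = -469.15 m.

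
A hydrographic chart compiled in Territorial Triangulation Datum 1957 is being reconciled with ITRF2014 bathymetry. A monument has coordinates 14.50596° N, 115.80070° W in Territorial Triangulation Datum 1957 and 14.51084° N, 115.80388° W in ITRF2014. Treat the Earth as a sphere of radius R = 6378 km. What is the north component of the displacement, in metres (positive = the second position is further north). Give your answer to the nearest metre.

ΔN = 543 m

Δφ = 14.51084° − 14.50596° = +0.00488°; Δλ = -115.80388° − -115.80070° = -0.00318°.
1° along a meridian = πR/180 = 111317 m.
ΔN = Δφ × 111317 = 543.2 m; ΔE = Δλ × 111317 × cos(14.50596°) = -0.00318 × 111317 × 0.968122 = -342.7 m.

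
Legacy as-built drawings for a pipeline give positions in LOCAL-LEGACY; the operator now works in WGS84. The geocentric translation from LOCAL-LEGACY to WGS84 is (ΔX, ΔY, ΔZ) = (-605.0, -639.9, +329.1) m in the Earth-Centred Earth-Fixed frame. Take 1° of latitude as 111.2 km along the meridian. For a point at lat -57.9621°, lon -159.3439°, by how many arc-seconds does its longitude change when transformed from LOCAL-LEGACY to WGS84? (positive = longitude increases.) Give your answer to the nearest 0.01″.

sin φ = -0.847697, cos φ = 0.530480, sin λ = -0.352758, cos λ = -0.935715.
East component: ΔE = −sin λ·ΔX + cos λ·ΔY = −(-0.352758)(-605.0) + (-0.935715)(-639.9) = 385.35 m.
1° of latitude spans 111200 m; at latitude φ, 1° of longitude spans that × cos φ = 58989.4 m, so Δλ = 385.35 / 58989.4 × 3600 = 23.517″.

Δλ = 23.52″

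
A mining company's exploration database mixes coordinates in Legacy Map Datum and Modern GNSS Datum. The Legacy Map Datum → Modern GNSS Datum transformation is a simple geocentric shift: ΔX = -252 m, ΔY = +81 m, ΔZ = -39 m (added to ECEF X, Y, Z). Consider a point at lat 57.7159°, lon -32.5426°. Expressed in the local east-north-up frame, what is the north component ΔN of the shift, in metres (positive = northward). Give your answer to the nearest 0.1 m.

At φ = 57.7159°, λ = -32.5426°: sin φ = 0.845410, cos φ = 0.534118, sin λ = -0.537927, cos λ = 0.842992.
ΔN = −sin φ cos λ·ΔX − sin φ sin λ·ΔY + cos φ·ΔZ = −(0.845410)(0.842992)(-252) − (0.845410)(-0.537927)(81) + (0.534118)(-39) = 195.60 m.

ΔN = 195.6 m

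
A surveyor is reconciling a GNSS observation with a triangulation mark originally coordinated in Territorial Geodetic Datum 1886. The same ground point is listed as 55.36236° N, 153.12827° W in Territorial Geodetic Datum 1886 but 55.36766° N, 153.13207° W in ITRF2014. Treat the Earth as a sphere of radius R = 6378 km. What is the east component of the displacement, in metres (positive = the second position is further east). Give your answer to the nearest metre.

ΔE = -240 m

Δφ = 55.36766° − 55.36236° = +0.00530°; Δλ = -153.13207° − -153.12827° = -0.00380°.
1° along a meridian = πR/180 = 111317 m.
ΔN = Δφ × 111317 = 590.0 m; ΔE = Δλ × 111317 × cos(55.36236°) = -0.00380 × 111317 × 0.568384 = -240.4 m.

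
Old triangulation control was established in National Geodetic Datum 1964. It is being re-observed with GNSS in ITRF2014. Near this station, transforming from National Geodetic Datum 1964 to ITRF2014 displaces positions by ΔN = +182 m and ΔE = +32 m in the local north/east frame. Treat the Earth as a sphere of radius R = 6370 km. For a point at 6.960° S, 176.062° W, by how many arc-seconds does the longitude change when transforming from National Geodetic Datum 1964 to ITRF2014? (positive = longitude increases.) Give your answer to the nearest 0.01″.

At latitude -6.960°, cos φ = 0.992631.
One radian of longitude at latitude φ spans R cos φ, so Δλ = ΔE / (R cos φ) = 32.0 / (6370000 × 0.992631) = 5.0608e-06 rad = 1.044″.

Δλ = 1.04″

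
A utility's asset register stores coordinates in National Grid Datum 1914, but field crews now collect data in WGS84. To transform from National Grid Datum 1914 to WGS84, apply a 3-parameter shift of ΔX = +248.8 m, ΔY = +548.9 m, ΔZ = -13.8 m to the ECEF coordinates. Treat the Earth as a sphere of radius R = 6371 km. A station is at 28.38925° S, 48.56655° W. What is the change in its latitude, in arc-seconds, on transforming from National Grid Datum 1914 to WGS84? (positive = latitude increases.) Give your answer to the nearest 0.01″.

Δφ = -4.19″

sin φ = -0.475459, cos φ = 0.879738, sin λ = -0.749725, cos λ = 0.661750.
North component: ΔN = −sin φ cos λ·ΔX − sin φ sin λ·ΔY + cos φ·ΔZ = −(-0.475459)(0.661750)(248.8) − (-0.475459)(-0.749725)(548.9) + (0.879738)(-13.8) = -129.52 m.
1° of latitude spans πR/180 = 111195 m, so Δφ = -129.52 / 111195 × 3600 = -4.193″.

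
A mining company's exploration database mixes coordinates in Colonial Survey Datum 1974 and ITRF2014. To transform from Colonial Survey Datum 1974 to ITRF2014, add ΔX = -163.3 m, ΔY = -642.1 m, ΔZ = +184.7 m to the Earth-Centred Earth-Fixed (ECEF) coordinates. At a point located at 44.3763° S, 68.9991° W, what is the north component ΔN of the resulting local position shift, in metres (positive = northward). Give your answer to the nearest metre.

At φ = -44.3763°, λ = -68.9991°: sin φ = -0.699368, cos φ = 0.714762, sin λ = -0.933575, cos λ = 0.358383.
ΔN = −sin φ cos λ·ΔX − sin φ sin λ·ΔY + cos φ·ΔZ = −(-0.699368)(0.358383)(-163.3) − (-0.699368)(-0.933575)(-642.1) + (0.714762)(184.7) = 510.32 m.

ΔN = 510 m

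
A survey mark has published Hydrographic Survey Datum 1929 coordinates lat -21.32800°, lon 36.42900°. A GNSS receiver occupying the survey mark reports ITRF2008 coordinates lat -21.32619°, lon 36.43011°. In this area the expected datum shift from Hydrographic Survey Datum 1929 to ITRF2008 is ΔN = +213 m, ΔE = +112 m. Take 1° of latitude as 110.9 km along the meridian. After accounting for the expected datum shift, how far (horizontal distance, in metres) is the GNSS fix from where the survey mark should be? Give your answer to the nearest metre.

Observed coordinate differences: Δφ = +0.00181°, Δλ = +0.00111°.
Converting to metres (1° lat = 110900 m, cos φ = 0.931514): observed ΔN = 200.7 m, observed ΔE = 114.7 m.
Subtracting the expected shift leaves a residual of 200.7 − (213) = -12.3 m north and 114.7 − (112) = 2.7 m east.
Residual distance = √((-12.3)² + 2.7²) = 12.6 m.

13 m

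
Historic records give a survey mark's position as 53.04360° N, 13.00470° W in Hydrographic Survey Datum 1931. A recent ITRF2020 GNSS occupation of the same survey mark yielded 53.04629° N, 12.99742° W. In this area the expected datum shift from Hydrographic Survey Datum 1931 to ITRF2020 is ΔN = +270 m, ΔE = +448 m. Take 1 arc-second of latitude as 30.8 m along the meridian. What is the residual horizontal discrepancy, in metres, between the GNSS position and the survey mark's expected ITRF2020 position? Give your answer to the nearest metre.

47 m

Observed coordinate differences: Δφ = +0.00269°, Δλ = +0.00728°.
Converting to metres (1° lat = 110880 m, cos φ = 0.601207): observed ΔN = 298.3 m, observed ΔE = 485.3 m.
Subtracting the expected shift leaves a residual of 298.3 − (270) = 28.3 m north and 485.3 − (448) = 37.3 m east.
Residual distance = √(28.3² + 37.3²) = 46.8 m.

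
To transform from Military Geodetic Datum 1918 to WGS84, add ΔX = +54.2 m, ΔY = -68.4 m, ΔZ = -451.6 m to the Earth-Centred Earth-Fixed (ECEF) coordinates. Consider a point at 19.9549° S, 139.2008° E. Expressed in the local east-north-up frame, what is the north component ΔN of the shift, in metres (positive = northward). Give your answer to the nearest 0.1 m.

At φ = -19.9549°, λ = 139.2008°: sin φ = -0.341280, cos φ = 0.939962, sin λ = 0.653410, cos λ = -0.757004.
ΔN = −sin φ cos λ·ΔX − sin φ sin λ·ΔY + cos φ·ΔZ = −(-0.341280)(-0.757004)(54.2) − (-0.341280)(0.653410)(-68.4) + (0.939962)(-451.6) = -453.74 m.

ΔN = -453.7 m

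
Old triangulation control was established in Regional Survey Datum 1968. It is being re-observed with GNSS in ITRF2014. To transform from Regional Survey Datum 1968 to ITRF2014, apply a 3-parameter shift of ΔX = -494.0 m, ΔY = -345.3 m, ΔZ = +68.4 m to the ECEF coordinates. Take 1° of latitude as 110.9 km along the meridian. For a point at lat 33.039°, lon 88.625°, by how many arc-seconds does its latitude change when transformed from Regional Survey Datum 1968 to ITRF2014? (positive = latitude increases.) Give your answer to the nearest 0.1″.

Δφ = 8.2″

sin φ = 0.545210, cos φ = 0.838300, sin λ = 0.999712, cos λ = 0.023996.
North component: ΔN = −sin φ cos λ·ΔX − sin φ sin λ·ΔY + cos φ·ΔZ = −(0.545210)(0.023996)(-494.0) − (0.545210)(0.999712)(-345.3) + (0.838300)(68.4) = 252.01 m.
1° of latitude spans 110900 m, so Δφ = 252.01 / 110900 × 3600 = 8.181″.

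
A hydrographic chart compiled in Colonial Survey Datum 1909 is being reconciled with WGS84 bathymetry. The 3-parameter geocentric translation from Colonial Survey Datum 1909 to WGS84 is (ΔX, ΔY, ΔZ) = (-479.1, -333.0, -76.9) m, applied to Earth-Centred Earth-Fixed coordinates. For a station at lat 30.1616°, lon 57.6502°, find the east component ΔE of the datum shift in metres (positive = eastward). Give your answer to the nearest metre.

ΔE = 227 m

The local east axis at (φ, λ) is (−sin λ, cos λ, 0), so ΔE = −sin(57.6502°)·(-479.1) + cos(57.6502°)·(-333.0) = 226.56 m.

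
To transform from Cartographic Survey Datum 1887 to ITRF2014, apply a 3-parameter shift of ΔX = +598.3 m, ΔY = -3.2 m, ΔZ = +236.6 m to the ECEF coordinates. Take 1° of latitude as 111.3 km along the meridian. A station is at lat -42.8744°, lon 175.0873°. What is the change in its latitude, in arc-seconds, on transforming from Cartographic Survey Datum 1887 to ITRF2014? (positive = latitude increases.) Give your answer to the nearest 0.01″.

sin φ = -0.680393, cos φ = 0.732847, sin λ = 0.085638, cos λ = -0.996326.
North component: ΔN = −sin φ cos λ·ΔX − sin φ sin λ·ΔY + cos φ·ΔZ = −(-0.680393)(-0.996326)(598.3) − (-0.680393)(0.085638)(-3.2) + (0.732847)(236.6) = -232.38 m.
1° of latitude spans 111300 m, so Δφ = -232.38 / 111300 × 3600 = -7.516″.

Δφ = -7.52″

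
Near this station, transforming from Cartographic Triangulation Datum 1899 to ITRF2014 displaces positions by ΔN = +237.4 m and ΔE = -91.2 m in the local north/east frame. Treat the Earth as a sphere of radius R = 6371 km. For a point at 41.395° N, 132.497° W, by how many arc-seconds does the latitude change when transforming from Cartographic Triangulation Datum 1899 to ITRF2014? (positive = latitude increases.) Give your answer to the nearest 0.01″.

On a sphere of radius R, 1 rad of latitude = R, so Δφ = ΔN / R = 237.4 / 6371000 = 3.7263e-05 rad = 7.686″.

Δφ = 7.69″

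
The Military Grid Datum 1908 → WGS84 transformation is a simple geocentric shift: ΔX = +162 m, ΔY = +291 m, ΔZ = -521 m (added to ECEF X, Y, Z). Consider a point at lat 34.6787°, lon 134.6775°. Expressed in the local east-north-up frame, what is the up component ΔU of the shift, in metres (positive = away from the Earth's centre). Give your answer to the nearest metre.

The local up (radial) axis is (cos φ cos λ, cos φ sin λ, sin φ), giving ΔU = -93.670 + 170.164 − 296.435 = -219.94 m.

ΔU = -220 m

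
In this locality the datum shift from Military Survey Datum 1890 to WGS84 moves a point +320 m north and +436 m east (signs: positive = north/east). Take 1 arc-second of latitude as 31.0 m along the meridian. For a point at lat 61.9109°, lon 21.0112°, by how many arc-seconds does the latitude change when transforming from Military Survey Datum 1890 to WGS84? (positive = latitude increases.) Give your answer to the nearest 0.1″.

1″ of latitude = 31.00 m, so Δφ = 320.0 / 31.00 = 10.323″.

Δφ = 10.3″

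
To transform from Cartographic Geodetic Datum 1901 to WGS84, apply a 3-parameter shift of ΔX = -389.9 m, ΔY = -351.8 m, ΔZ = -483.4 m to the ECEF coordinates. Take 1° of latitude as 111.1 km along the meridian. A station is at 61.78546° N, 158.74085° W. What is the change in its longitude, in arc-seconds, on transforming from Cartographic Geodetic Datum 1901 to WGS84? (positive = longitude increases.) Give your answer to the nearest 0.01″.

Δλ = 12.78″

sin φ = 0.881184, cos φ = 0.472774, sin λ = -0.362587, cos λ = -0.931950.
East component: ΔE = −sin λ·ΔX + cos λ·ΔY = −(-0.362587)(-389.9) + (-0.931950)(-351.8) = 186.49 m.
1° of latitude spans 111100 m; at latitude φ, 1° of longitude spans that × cos φ = 52525.2 m, so Δλ = 186.49 / 52525.2 × 3600 = 12.782″.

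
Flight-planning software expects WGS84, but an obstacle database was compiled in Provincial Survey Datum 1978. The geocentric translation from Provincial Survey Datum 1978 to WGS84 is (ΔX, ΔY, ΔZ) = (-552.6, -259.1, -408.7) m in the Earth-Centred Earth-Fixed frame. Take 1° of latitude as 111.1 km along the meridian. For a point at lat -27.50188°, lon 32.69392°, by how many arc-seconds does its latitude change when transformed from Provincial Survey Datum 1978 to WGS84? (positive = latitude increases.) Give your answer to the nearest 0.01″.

sin φ = -0.461778, cos φ = 0.886996, sin λ = 0.540151, cos λ = 0.841568.
North component: ΔN = −sin φ cos λ·ΔX − sin φ sin λ·ΔY + cos φ·ΔZ = −(-0.461778)(0.841568)(-552.6) − (-0.461778)(0.540151)(-259.1) + (0.886996)(-408.7) = -641.89 m.
1° of latitude spans 111100 m, so Δφ = -641.89 / 111100 × 3600 = -20.799″.

Δφ = -20.80″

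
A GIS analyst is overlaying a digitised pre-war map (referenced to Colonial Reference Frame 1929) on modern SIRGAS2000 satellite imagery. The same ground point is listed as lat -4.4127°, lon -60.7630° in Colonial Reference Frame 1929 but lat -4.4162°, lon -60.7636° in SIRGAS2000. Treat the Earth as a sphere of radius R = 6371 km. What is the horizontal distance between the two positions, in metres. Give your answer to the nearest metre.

395 m

Δφ = -4.4162° − -4.4127° = -0.0035°; Δλ = -60.7636° − -60.7630° = -0.0006°.
1° along a meridian = πR/180 = 111195 m.
ΔN = Δφ × 111195 = -389.2 m; ΔE = Δλ × 111195 × cos(-4.4127°) = -0.0006 × 111195 × 0.997036 = -66.5 m.
Distance = √(ΔE² + ΔN²) = √((-66.5)² + (-389.2)²) = 394.8 m.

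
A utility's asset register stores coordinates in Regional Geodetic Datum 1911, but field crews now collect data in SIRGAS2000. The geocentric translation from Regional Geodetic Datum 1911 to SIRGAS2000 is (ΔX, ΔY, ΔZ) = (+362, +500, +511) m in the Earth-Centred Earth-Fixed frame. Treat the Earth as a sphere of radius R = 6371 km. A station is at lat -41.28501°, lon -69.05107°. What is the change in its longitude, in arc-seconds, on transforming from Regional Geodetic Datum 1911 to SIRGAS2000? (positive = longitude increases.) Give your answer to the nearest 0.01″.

Δλ = 22.27″

sin φ = -0.659805, cos φ = 0.751437, sin λ = -0.933899, cos λ = 0.357536.
East component: ΔE = −sin λ·ΔX + cos λ·ΔY = −(-0.933899)(362) + (0.357536)(500) = 516.84 m.
1° of latitude spans πR/180 = 111195 m; at latitude φ, 1° of longitude spans that × cos φ = 83556.0 m, so Δλ = 516.84 / 83556.0 × 3600 = 22.268″.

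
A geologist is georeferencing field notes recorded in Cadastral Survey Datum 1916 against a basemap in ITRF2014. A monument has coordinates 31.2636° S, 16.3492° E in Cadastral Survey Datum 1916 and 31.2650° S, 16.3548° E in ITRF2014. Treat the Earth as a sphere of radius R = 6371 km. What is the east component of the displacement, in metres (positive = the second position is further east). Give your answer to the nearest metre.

Δφ = -31.2650° − -31.2636° = -0.0014°; Δλ = 16.3548° − 16.3492° = +0.0056°.
1° along a meridian = πR/180 = 111195 m.
ΔN = Δφ × 111195 = -155.7 m; ΔE = Δλ × 111195 × cos(-31.2636°) = +0.0056 × 111195 × 0.854789 = 532.3 m.

ΔE = 532 m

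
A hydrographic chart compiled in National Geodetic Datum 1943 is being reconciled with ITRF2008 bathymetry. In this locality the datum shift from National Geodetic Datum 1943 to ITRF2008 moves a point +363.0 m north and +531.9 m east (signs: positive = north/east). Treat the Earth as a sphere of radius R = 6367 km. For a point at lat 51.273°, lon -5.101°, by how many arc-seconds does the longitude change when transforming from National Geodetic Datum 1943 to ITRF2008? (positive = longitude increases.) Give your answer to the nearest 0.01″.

Δλ = 27.54″

At latitude 51.273°, cos φ = 0.625610.
One radian of longitude at latitude φ spans R cos φ, so Δλ = ΔE / (R cos φ) = 531.9 / (6367000 × 0.625610) = 1.3353e-04 rad = 27.543″.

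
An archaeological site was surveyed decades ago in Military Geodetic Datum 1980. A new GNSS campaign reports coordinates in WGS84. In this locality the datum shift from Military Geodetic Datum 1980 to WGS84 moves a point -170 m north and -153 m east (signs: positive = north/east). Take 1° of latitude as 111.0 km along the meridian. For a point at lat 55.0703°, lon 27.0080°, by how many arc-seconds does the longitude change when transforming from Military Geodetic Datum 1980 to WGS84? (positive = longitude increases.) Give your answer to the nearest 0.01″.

Δλ = -8.67″

At latitude 55.0703°, cos φ = 0.572571.
1° of longitude at this latitude = 111.0 × cos φ = 63.56 km, so Δλ = -153.0 / 63555.4 = -0.0024073° = -8.666″.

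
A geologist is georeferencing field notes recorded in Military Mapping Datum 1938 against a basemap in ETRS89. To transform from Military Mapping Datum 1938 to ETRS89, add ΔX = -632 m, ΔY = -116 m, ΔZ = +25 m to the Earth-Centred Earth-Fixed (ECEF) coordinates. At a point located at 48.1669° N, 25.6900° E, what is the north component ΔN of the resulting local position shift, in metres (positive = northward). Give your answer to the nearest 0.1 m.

At φ = 48.1669°, λ = 25.6900°: sin φ = 0.745091, cos φ = 0.666963, sin λ = 0.433502, cos λ = 0.901153.
ΔN = −sin φ cos λ·ΔX − sin φ sin λ·ΔY + cos φ·ΔZ = −(0.745091)(0.901153)(-632) − (0.745091)(0.433502)(-116) + (0.666963)(25) = 478.49 m.

ΔN = 478.5 m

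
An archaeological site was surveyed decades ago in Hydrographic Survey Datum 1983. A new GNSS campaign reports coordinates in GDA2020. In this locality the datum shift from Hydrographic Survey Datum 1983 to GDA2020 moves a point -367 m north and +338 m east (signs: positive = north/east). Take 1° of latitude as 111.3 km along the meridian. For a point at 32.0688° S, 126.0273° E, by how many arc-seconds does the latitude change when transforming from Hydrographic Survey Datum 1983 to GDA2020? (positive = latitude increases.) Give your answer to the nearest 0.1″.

1° of latitude = 111.3 km, so Δφ = -367.0 / 111300 = -0.0032974° = -11.871″.

Δφ = -11.9″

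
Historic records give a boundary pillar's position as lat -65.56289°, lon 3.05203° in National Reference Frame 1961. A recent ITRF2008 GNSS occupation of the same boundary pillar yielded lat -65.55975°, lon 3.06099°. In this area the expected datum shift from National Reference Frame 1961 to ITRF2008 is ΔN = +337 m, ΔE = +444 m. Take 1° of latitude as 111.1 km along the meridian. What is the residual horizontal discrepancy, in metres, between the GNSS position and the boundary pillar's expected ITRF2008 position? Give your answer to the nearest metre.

34 m

Observed coordinate differences: Δφ = +0.00314°, Δλ = +0.00896°.
Converting to metres (1° lat = 111100 m, cos φ = 0.413694): observed ΔN = 348.9 m, observed ΔE = 411.8 m.
Subtracting the expected shift leaves a residual of 348.9 − (337) = 11.9 m north and 411.8 − (444) = -32.2 m east.
Residual distance = √(11.9² + (-32.2)²) = 34.3 m.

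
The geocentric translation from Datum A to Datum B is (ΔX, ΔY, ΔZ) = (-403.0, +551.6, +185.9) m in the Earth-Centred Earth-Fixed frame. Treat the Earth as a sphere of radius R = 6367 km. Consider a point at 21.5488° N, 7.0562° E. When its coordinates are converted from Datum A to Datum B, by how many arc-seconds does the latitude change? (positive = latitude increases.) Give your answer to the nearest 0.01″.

Δφ = 9.55″

sin φ = 0.367294, cos φ = 0.930105, sin λ = 0.122843, cos λ = 0.992426.
North component: ΔN = −sin φ cos λ·ΔX − sin φ sin λ·ΔY + cos φ·ΔZ = −(0.367294)(0.992426)(-403.0) − (0.367294)(0.122843)(551.6) + (0.930105)(185.9) = 294.92 m.
1° of latitude spans πR/180 = 111125 m, so Δφ = 294.92 / 111125 × 3600 = 9.554″.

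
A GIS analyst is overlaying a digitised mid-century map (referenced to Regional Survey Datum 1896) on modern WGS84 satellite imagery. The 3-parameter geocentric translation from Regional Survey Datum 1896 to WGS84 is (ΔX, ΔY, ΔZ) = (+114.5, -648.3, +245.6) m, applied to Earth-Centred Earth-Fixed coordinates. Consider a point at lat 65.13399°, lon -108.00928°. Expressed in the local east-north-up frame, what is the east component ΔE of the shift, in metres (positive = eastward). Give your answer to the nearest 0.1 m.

ΔE = 309.3 m

The local east axis at (φ, λ) is (−sin λ, cos λ, 0), so ΔE = −sin(-108.00928°)·114.5 + cos(-108.00928°)·(-648.3) = 309.33 m.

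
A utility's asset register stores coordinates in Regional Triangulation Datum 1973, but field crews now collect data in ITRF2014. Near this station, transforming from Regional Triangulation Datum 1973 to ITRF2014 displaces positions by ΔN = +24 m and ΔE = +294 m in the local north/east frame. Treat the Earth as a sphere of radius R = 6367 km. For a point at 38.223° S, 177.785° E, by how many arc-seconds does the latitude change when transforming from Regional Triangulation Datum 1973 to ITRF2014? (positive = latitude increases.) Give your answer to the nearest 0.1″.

On a sphere of radius R, 1 rad of latitude = R, so Δφ = ΔN / R = 24.0 / 6367000 = 3.7694e-06 rad = 0.778″.

Δφ = 0.8″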